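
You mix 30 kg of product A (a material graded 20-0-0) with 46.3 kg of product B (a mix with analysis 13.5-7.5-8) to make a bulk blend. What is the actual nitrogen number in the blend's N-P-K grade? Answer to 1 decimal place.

Total mass = 30 + 46.3 = 76.3 kg.
N mass = 20%×30 + 13.5%×46.3 = 12.2505 kg.
% N = 12.2505 / 76.3 = 16.0557%.

16.1% N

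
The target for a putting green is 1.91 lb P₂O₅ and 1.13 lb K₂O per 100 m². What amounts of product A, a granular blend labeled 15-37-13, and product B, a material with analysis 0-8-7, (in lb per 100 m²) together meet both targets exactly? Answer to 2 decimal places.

Let a = lb of product A, b = lb of product B (per 100 m²).
P₂O₅: 0.37·a + 0.08·b = 1.91
K₂O: 0.13·a + 0.07·b = 1.13
From row1: a = (1.91 − 0.08·b) / 0.37.
Into row2: 0.13·(1.91 − 0.08·b)/0.37 + 0.07·b = 1.13 → b = 10.9548, a = 2.79355.

2.79 lb product A, 10.95 lb product B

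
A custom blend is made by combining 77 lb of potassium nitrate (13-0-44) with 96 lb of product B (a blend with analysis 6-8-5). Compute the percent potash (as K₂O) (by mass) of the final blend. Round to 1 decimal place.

Total mass = 77 + 96 = 173 lb.
K₂O mass = 44%×77 + 5%×96 = 38.68 lb.
% K₂O = 38.68 / 173 = 22.3584%.

22.4% K₂O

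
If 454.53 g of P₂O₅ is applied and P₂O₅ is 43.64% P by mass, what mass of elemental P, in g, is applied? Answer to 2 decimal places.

P = 454.53 × 0.4364 = 198.357 g.

198.36 g P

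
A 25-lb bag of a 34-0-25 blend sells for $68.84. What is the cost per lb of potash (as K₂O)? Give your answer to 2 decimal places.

$11.01 per lb K₂O

K₂O in bag = 25 × 25% = 6.25 lb.
Cost per lb K₂O = $68.84 / 6.25 = $11.0144.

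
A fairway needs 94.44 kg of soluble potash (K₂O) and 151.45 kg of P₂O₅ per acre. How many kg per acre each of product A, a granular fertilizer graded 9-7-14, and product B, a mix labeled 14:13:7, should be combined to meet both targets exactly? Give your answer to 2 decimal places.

125.99 kg product A, 1097.16 kg product B

Let a = kg of product A, b = kg of product B (per acre).
K₂O: 0.14·a + 0.07·b = 94.44
P₂O₅: 0.07·a + 0.13·b = 151.45
Solving simultaneously: a = 125.992, b = 1097.158.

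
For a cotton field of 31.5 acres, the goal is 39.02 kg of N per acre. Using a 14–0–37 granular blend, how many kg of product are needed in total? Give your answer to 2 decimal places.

8779.50 kg

Product per acre = 39.02 / 14% = 278.714 kg.
Total product = 278.714 × 31.5 = 8779.5 kg.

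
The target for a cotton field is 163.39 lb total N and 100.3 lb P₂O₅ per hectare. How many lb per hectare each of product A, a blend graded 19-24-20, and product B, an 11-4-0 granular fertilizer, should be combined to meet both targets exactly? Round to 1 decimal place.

Per-hectare balance (a = product A, b = product B):
N: 0.19·a + 0.11·b = 163.39
P₂O₅: 0.24·a + 0.04·b = 100.3
Solving simultaneously: a = 239.223, b = 1072.16.

239.2 lb product A, 1072.2 lb product B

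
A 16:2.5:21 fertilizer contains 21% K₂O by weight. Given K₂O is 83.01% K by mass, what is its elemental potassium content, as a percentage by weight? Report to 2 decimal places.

17.43% K

%K = 21 × 0.8301 = 17.4321%.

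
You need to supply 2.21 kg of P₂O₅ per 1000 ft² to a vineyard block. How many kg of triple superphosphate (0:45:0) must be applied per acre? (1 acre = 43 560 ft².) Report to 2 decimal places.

213.93 kg of product per acre

Product per 1000 ft² = 2.21 / 45% = 4.91111 kg.
Convert to per acre: 4.91111 × 43.56 = 213.928 kg.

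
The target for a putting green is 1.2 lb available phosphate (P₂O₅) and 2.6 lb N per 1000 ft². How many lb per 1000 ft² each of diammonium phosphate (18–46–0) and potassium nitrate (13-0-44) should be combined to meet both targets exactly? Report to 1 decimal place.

2.6 lb diammonium phosphate, 16.4 lb potassium nitrate

Per-1000 ft² balance (a = diammonium phosphate, b = potassium nitrate):
P₂O₅: 0.46·a + 0·b = 1.2
N: 0.18·a + 0.13·b = 2.6
From row1: a = (1.2 − 0·b) / 0.46.
Into row2: 0.18·(1.2 − 0·b)/0.46 + 0.13·b = 2.6 → b = 16.388, a = 2.6087.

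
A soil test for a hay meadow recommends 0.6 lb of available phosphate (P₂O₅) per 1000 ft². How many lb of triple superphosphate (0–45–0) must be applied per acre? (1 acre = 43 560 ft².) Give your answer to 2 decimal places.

Product per 1000 ft² = 0.6 / 45% = 1.33333 lb.
Convert to per acre: 1.33333 × 43.56 = 58.08 lb.

58.08 lb of product per acre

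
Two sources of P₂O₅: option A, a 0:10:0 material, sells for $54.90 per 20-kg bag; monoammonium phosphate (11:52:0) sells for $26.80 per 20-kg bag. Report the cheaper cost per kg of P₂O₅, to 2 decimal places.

option A: P₂O₅ per bag = 20 × 10% = 2 kg; cost = 54.90 / 2 = $27.4500/kg P₂O₅.
monoammonium phosphate: P₂O₅ per bag = 20 × 52% = 10.4 kg; cost = 26.80 / 10.4 = $2.5769/kg P₂O₅.
monoammonium phosphate is cheaper.

$2.58 per kg P₂O₅ (monoammonium phosphate)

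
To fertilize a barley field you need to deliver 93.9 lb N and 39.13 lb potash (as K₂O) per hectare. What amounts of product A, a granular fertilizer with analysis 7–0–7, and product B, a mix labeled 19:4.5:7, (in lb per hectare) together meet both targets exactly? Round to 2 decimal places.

102.58 lb product A, 456.42 lb product B

Let a = lb of product A, b = lb of product B (per hectare).
N: 0.07·a + 0.19·b = 93.9
K₂O: 0.07·a + 0.07·b = 39.13
Eliminate b: (row1) − 0.19/0.07·(row2) → -0.12·a = -12.31, so a = 102.583.
Then b = (39.13 − 0.07·102.583) / 0.07 = 456.417.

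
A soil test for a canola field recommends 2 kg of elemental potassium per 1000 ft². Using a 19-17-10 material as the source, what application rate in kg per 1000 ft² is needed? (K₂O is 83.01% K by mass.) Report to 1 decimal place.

As K₂O: 2 / 0.8301 = 2.40935 kg per 1000 ft².
Product per 1000 ft² = 2.40935 / 10% = 24.0935 kg.

24.1 kg of product per thousand sq ft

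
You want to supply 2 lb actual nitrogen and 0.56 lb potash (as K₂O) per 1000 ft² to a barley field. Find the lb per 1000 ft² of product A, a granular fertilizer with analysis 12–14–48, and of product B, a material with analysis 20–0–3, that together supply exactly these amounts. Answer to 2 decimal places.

0.56 lb product A, 9.66 lb product B

With a, b = lb per 1000 ft² of product A and product B:
N: 0.12·a + 0.2·b = 2
K₂O: 0.48·a + 0.03·b = 0.56
From row1: a = (2 − 0.2·b) / 0.12.
Into row2: 0.48·(2 − 0.2·b)/0.12 + 0.03·b = 0.56 → b = 9.66234, a = 0.562771.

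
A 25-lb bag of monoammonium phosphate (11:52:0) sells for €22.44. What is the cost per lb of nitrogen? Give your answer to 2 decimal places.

N in bag = 25 × 11% = 2.75 lb.
Cost per lb N = €22.44 / 2.75 = €8.1600.

€8.16 per lb N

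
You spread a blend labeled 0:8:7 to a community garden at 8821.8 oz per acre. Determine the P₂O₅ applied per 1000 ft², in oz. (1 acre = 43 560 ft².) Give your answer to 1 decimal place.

16.2 oz P₂O₅ per thousand sq ft

P₂O₅ per acre = 8821.8 × 8% = 705.744 oz.
Convert to per 1000 ft²: 705.744 × 0.0229568 = 16.2017 oz.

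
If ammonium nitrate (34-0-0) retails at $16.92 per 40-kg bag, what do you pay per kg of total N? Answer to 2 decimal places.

N in bag = 40 × 34% = 13.6 kg.
Cost per kg N = $16.92 / 13.6 = $1.2441.

$1.24 per kg N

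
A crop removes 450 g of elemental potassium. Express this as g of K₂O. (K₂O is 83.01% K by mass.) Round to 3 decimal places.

K₂O = 450 / 0.8301 = 542.1034 g.

542.103 g K₂O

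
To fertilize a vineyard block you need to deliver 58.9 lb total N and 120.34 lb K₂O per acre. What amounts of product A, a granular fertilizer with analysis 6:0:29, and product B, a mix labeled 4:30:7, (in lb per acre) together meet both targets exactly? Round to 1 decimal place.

Let a = lb of product A, b = lb of product B (per acre).
N: 0.06·a + 0.04·b = 58.9
K₂O: 0.29·a + 0.07·b = 120.34
Eliminate b: (row1) − 0.04/0.07·(row2) → -0.105714·a = -9.86571, so a = 93.3243.
Then b = (120.34 − 0.29·93.3243) / 0.07 = 1332.51.

93.3 lb product A, 1332.5 lb product B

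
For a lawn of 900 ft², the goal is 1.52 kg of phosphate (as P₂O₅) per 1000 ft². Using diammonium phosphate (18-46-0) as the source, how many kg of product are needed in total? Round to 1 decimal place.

Product per 1000 ft² = 1.52 / 46% = 3.30435 kg.
Total product = 3.30435 × 900 / 1000 = 2.97391 kg.

3.0 kg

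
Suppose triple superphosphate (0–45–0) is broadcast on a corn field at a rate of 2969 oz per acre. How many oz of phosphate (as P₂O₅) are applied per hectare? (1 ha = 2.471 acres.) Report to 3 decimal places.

P₂O₅ per acre = 2969 × 45% = 1336.05 oz.
Convert to per hectare: 1336.05 × 2.471 = 3301.3796 oz.

3301.380 oz P₂O₅ per hectare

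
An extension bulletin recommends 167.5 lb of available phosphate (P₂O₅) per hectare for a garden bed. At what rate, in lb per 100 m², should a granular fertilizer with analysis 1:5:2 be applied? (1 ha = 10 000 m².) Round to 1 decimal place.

Product per hectare = 167.5 / 5% = 3350 lb.
Convert to per 100 m²: 3350 × 0.01 = 33.5 lb.

33.5 lb of product per hundred sq m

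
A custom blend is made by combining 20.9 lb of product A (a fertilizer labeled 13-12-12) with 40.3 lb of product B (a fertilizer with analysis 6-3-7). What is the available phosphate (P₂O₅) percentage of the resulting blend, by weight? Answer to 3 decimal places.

6.074% P₂O₅

Total mass = 20.9 + 40.3 = 61.2 lb.
P₂O₅ mass = 12%×20.9 + 3%×40.3 = 3.717 lb.
% P₂O₅ = 3.717 / 61.2 = 6.07353%.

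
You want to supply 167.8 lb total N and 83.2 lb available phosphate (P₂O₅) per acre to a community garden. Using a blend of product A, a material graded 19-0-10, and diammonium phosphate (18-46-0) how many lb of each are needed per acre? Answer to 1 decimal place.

With a, b = lb per acre of product A and diammonium phosphate:
N: 0.19·a + 0.18·b = 167.8
P₂O₅: 0·a + 0.46·b = 83.2
Solving simultaneously: a = 711.808, b = 180.87.

711.8 lb product A, 180.9 lb diammonium phosphate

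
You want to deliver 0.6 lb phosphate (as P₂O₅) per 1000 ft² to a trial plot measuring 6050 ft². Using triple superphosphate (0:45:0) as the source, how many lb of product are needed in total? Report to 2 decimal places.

Product per 1000 ft² = 0.6 / 45% = 1.33333 lb.
Total product = 1.33333 × 6050 / 1000 = 8.06667 lb.

8.07 lb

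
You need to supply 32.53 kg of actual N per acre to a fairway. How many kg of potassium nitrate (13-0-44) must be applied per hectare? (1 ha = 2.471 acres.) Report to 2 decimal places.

618.32 kg of product per hectare

Product per acre = 32.53 / 13% = 250.231 kg.
Convert to per hectare: 250.231 × 2.471 = 618.3202 kg.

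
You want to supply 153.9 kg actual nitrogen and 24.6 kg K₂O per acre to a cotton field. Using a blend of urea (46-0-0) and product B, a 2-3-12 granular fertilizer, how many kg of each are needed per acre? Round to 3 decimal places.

325.652 kg urea, 205.000 kg product B

With a, b = kg per acre of urea and product B:
N: 0.46·a + 0.02·b = 153.9
K₂O: 0·a + 0.12·b = 24.6
Solving simultaneously: a = 325.6522, b = 205.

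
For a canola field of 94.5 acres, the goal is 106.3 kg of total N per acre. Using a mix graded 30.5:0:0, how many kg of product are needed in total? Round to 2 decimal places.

32935.57 kg

Product per acre = 106.3 / 30.5% = 348.525 kg.
Total product = 348.525 × 94.5 = 32935.574 kg.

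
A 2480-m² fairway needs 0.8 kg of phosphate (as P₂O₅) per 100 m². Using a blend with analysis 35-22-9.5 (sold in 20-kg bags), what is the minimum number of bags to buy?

Product per 100 m² = 0.8 / 22% = 3.63636 kg.
Total product = 3.63636 × 2480 / 100 = 90.1818 kg.
Bags = ⌈90.1818 / 20⌉ = 5.

5 bags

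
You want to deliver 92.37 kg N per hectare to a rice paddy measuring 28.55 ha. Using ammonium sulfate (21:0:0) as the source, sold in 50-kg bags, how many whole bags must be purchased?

252 bags

Product per hectare = 92.37 / 21% = 439.857 kg.
Total product = 439.857 × 28.55 = 12557.9 kg.
Bags = ⌈12557.9 / 50⌉ = 252.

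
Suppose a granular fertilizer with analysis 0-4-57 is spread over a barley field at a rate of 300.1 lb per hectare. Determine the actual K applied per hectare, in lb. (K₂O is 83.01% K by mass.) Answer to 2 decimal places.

K₂O per hectare = 300.1 × 57% = 171.057 lb.
Elemental K = 171.057 × 0.8301 = 141.994 lb per hectare.

141.99 lb K per hectare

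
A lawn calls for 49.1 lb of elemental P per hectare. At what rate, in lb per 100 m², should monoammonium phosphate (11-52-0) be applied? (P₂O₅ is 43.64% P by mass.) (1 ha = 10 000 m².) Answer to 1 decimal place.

2.2 lb of product per hundred sq m

As P₂O₅: 49.1 / 0.4364 = 112.511 lb per hectare.
Product per hectare = 112.511 / 52% = 216.368 lb.
Convert to per 100 m²: 216.368 × 0.01 = 2.16368 lb.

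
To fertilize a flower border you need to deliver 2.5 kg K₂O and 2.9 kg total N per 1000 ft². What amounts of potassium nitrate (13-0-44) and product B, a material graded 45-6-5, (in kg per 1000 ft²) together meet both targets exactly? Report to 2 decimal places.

5.12 kg potassium nitrate, 4.97 kg product B

With a, b = kg per 1000 ft² of potassium nitrate and product B:
K₂O: 0.44·a + 0.05·b = 2.5
N: 0.13·a + 0.45·b = 2.9
Solving simultaneously: a = 5.11749, b = 4.96606.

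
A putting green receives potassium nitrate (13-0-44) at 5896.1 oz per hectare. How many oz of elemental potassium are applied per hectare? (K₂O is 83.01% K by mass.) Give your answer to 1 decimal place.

K₂O per hectare = 5896.1 × 44% = 2594.28 oz.
Elemental K = 2594.28 × 0.8301 = 2153.52 oz per hectare.

2153.5 oz K per hectare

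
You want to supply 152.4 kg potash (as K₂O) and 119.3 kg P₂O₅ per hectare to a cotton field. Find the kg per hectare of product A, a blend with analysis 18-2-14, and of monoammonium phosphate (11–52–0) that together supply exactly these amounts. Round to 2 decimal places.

1088.57 kg product A, 187.55 kg monoammonium phosphate

Per-hectare balance (a = product A, b = monoammonium phosphate):
K₂O: 0.14·a + 0·b = 152.4
P₂O₅: 0.02·a + 0.52·b = 119.3
Solving simultaneously: a = 1088.571, b = 187.5549.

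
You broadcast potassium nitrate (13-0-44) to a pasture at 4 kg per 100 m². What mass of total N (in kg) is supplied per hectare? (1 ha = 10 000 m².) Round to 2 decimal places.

nitrogen per 100 m² = 4 × 13% = 0.52 kg.
Convert to per hectare: 0.52 × 100 = 52 kg.

52.00 kg N per hectare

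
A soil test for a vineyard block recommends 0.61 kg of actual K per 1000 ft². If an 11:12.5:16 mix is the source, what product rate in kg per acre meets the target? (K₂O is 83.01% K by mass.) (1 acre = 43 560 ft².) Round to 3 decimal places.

200.063 kg of product per acre

As K₂O: 0.61 / 0.8301 = 0.734851 kg per 1000 ft².
Product per 1000 ft² = 0.734851 / 16% = 4.59282 kg.
Convert to per acre: 4.59282 × 43.56 = 200.0632 kg.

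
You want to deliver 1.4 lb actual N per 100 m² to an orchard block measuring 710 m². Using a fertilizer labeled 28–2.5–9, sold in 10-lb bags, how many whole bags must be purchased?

Product per 100 m² = 1.4 / 28% = 5 lb.
Total product = 5 × 710 / 100 = 35.5 lb.
Bags = ⌈35.5 / 10⌉ = 4.

4 bags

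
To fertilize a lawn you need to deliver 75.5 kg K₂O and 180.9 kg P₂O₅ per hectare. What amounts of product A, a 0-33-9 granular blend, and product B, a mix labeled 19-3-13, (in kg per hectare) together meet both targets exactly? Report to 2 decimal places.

528.66 kg product A, 214.78 kg product B

With a, b = kg per hectare of product A and product B:
K₂O: 0.09·a + 0.13·b = 75.5
P₂O₅: 0.33·a + 0.03·b = 180.9
Eliminate b: (row1) − 0.13/0.03·(row2) → -1.34·a = -708.4, so a = 528.657.
Then b = (180.9 − 0.33·528.657) / 0.03 = 214.776.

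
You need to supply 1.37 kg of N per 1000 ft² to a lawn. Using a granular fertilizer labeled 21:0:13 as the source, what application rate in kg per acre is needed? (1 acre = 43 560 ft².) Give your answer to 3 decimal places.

284.177 kg of product per acre

Product per 1000 ft² = 1.37 / 21% = 6.52381 kg.
Convert to per acre: 6.52381 × 43.56 = 284.1771 kg.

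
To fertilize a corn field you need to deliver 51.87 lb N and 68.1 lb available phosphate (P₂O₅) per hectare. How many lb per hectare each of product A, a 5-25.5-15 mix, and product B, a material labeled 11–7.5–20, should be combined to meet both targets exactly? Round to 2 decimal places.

148.18 lb product A, 404.19 lb product B

Let a = lb of product A, b = lb of product B (per hectare).
N: 0.05·a + 0.11·b = 51.87
P₂O₅: 0.255·a + 0.075·b = 68.1
Eliminate a: (row1) − 0.05/0.255·(row2) → 0.0952941·b = 38.5171, so b = 404.191.
Back-substitute: a = (51.87 − 0.11·404.191) / 0.05 = 148.179.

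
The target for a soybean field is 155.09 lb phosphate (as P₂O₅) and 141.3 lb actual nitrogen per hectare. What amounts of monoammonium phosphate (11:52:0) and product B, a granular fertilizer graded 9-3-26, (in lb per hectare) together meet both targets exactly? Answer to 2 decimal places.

Let a = lb of monoammonium phosphate, b = lb of product B (per hectare).
P₂O₅: 0.52·a + 0.03·b = 155.09
N: 0.11·a + 0.09·b = 141.3
Eliminate a: (row1) − 0.52/0.11·(row2) → -0.395455·b = -512.874, so b = 1296.922.
Back-substitute: a = (155.09 − 0.03·1296.922) / 0.52 = 223.428.

223.43 lb monoammonium phosphate, 1296.92 lb product B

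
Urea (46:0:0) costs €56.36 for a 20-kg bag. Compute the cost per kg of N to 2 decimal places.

€6.13 per kg N

N in bag = 20 × 46% = 9.2 kg.
Cost per kg N = €56.36 / 9.2 = €6.1261.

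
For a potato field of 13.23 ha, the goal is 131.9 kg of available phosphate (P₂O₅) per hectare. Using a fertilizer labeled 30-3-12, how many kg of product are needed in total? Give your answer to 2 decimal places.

Product per hectare = 131.9 / 3% = 4396.67 kg.
Total product = 4396.67 × 13.23 = 58167.9 kg.

58167.90 kg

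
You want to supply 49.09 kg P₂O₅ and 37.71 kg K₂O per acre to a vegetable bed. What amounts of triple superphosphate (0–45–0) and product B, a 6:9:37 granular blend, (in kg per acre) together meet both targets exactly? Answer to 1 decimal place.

With a, b = kg per acre of triple superphosphate and product B:
P₂O₅: 0.45·a + 0.09·b = 49.09
K₂O: 0·a + 0.37·b = 37.71
Solving simultaneously: a = 88.7051, b = 101.919.

88.7 kg triple superphosphate, 101.9 kg product B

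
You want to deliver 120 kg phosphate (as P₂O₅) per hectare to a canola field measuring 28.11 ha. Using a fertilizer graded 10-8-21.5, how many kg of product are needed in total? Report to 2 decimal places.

Product per hectare = 120 / 8% = 1500 kg.
Total product = 1500 × 28.11 = 42165 kg.

42165.00 kg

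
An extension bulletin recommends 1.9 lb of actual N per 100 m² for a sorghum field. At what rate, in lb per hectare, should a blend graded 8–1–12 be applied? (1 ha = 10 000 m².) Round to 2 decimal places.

Product per 100 m² = 1.9 / 8% = 23.75 lb.
Convert to per hectare: 23.75 × 100 = 2375 lb.

2375.00 lb of product per hectare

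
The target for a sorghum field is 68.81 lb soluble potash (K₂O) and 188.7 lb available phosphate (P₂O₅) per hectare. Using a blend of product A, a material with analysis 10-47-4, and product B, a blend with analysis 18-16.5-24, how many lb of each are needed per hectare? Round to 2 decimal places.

Per-hectare balance (a = product A, b = product B):
K₂O: 0.04·a + 0.24·b = 68.81
P₂O₅: 0.47·a + 0.165·b = 188.7
Eliminate b: (row1) − 0.24/0.165·(row2) → -0.643636·a = -205.663, so a = 319.532.
Then b = (188.7 − 0.47·319.532) / 0.165 = 233.453.

319.53 lb product A, 233.45 lb product B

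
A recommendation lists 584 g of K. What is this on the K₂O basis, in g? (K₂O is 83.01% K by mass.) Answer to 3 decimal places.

K₂O = 584 / 0.8301 = 703.5297 g.

703.530 g K₂O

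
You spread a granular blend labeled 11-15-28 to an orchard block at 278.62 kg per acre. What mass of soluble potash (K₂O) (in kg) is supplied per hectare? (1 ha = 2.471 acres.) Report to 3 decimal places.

K₂O per acre = 278.62 × 28% = 78.0136 kg.
Convert to per hectare: 78.0136 × 2.471 = 192.7716 kg.

192.772 kg K₂O per hectare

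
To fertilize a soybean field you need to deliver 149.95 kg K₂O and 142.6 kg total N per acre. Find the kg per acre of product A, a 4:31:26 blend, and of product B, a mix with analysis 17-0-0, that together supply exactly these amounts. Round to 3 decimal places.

Per-acre balance (a = product A, b = product B):
K₂O: 0.26·a + 0·b = 149.95
N: 0.04·a + 0.17·b = 142.6
From row1: a = (149.95 − 0·b) / 0.26.
Into row2: 0.04·(149.95 − 0·b)/0.26 + 0.17·b = 142.6 → b = 703.1222, a = 576.7308.

576.731 kg product A, 703.122 kg product B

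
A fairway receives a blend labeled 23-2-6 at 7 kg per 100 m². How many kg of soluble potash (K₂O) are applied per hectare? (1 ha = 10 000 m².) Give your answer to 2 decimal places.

K₂O per 100 m² = 7 × 6% = 0.42 kg.
Convert to per hectare: 0.42 × 100 = 42 kg.

42.00 kg K₂O per hectare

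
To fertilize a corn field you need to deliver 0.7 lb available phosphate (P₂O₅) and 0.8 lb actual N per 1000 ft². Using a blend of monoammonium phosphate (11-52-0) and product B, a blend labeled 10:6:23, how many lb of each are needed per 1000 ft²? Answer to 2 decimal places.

With a, b = lb per 1000 ft² of monoammonium phosphate and product B:
P₂O₅: 0.52·a + 0.06·b = 0.7
N: 0.11·a + 0.1·b = 0.8
Eliminate b: (row1) − 0.06/0.1·(row2) → 0.454·a = 0.22, so a = 0.484581.
Then b = (0.8 − 0.11·0.484581) / 0.1 = 7.46696.

0.48 lb monoammonium phosphate, 7.47 lb product B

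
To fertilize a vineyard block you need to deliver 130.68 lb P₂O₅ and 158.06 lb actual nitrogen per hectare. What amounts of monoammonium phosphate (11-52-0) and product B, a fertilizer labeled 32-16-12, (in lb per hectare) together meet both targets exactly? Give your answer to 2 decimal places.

Per-hectare balance (a = monoammonium phosphate, b = product B):
P₂O₅: 0.52·a + 0.16·b = 130.68
N: 0.11·a + 0.32·b = 158.06
Eliminate a: (row1) − 0.52/0.11·(row2) → -1.35273·b = -616.513, so b = 455.755.
Back-substitute: a = (130.68 − 0.16·455.755) / 0.52 = 111.075.

111.08 lb monoammonium phosphate, 455.76 lb product B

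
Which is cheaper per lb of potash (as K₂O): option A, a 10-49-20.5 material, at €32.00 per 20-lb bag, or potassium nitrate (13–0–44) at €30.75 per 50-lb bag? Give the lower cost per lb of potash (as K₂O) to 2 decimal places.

€1.40 per lb K₂O (potassium nitrate)

option A: K₂O per bag = 20 × 20.5% = 4.1 lb; cost = 32.00 / 4.1 = €7.8049/lb K₂O.
potassium nitrate: K₂O per bag = 50 × 44% = 22 lb; cost = 30.75 / 22 = €1.3977/lb K₂O.
potassium nitrate is cheaper.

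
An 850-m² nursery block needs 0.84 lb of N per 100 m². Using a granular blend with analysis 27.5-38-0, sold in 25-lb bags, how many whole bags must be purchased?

Product per 100 m² = 0.84 / 27.5% = 3.05455 lb.
Total product = 3.05455 × 850 / 100 = 25.9636 lb.
Bags = ⌈25.9636 / 25⌉ = 2.

2 bags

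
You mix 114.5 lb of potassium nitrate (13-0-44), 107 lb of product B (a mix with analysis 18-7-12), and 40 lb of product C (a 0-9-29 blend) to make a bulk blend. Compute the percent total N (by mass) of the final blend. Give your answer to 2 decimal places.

Total mass = 114.5 + 107 + 40 = 261.5 lb.
N mass = 13%×114.5 + 18%×107 + 0%×40 = 34.145 lb.
% N = 34.145 / 261.5 = 13.0574%.

13.06% N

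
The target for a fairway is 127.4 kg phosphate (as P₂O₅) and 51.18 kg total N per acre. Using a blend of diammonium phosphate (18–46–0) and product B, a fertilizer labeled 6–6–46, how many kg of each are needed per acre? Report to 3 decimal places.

272.214 kg diammonium phosphate, 36.357 kg product B

With a, b = kg per acre of diammonium phosphate and product B:
P₂O₅: 0.46·a + 0.06·b = 127.4
N: 0.18·a + 0.06·b = 51.18
Solving simultaneously: a = 272.2143, b = 36.3571.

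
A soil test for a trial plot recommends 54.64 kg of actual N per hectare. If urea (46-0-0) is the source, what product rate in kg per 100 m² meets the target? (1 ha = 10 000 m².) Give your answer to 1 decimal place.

Product per hectare = 54.64 / 46% = 118.783 kg.
Convert to per 100 m²: 118.783 × 0.01 = 1.18783 kg.

1.2 kg of product per hundred sq m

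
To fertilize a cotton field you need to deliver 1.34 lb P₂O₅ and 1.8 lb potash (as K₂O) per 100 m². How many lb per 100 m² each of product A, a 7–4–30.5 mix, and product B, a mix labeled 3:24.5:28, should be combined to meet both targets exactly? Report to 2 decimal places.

1.04 lb product A, 5.30 lb product B

Per-100 m² balance (a = product A, b = product B):
P₂O₅: 0.04·a + 0.245·b = 1.34
K₂O: 0.305·a + 0.28·b = 1.8
Solving simultaneously: a = 1.03581, b = 5.30028.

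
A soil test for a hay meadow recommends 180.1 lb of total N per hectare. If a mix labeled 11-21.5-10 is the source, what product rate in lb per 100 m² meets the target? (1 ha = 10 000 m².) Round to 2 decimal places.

Product per hectare = 180.1 / 11% = 1637.27 lb.
Convert to per 100 m²: 1637.27 × 0.01 = 16.3727 lb.

16.37 lb of product per hundred sq m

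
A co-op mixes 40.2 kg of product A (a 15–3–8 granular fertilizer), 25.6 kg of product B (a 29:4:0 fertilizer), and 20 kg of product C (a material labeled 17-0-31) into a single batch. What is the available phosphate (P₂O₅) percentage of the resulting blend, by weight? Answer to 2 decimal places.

2.60% P₂O₅

Total mass = 40.2 + 25.6 + 20 = 85.8 kg.
P₂O₅ mass = 3%×40.2 + 4%×25.6 + 0%×20 = 2.23 kg.
% P₂O₅ = 2.23 / 85.8 = 2.59907%.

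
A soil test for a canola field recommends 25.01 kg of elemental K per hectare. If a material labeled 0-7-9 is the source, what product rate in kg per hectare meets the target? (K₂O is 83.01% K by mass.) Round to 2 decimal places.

As K₂O: 25.01 / 0.8301 = 30.1289 kg per hectare.
Product per hectare = 30.1289 / 9% = 334.766 kg.

334.77 kg of product per hectare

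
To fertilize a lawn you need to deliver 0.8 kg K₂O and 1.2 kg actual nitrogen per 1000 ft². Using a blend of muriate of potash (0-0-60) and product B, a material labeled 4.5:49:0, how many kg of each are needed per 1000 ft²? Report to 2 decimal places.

1.33 kg muriate of potash, 26.67 kg product B

Let a = kg of muriate of potash, b = kg of product B (per 1000 ft²).
K₂O: 0.6·a + 0·b = 0.8
N: 0·a + 0.045·b = 1.2
Solving simultaneously: a = 1.33333, b = 26.6667.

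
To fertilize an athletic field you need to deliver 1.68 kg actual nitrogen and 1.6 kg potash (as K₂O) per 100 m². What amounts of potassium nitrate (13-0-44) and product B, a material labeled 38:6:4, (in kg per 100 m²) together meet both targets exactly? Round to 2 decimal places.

Let a = kg of potassium nitrate, b = kg of product B (per 100 m²).
N: 0.13·a + 0.38·b = 1.68
K₂O: 0.44·a + 0.04·b = 1.6
From row1: a = (1.68 − 0.38·b) / 0.13.
Into row2: 0.44·(1.68 − 0.38·b)/0.13 + 0.04·b = 1.6 → b = 3.27901, a = 3.33827.

3.34 kg potassium nitrate, 3.28 kg product B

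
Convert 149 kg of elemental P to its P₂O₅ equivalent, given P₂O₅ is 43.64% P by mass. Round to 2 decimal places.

341.43 kg P₂O₅

P₂O₅ = 149 / 0.4364 = 341.4299 kg.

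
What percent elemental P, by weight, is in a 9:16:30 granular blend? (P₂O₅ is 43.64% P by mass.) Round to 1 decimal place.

%P = 16 × 0.4364 = 6.9824%.

7.0% P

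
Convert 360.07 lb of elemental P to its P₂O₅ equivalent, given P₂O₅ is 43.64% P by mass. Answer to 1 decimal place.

P₂O₅ = 360.07 / 0.4364 = 825.092 lb.

825.1 lb P₂O₅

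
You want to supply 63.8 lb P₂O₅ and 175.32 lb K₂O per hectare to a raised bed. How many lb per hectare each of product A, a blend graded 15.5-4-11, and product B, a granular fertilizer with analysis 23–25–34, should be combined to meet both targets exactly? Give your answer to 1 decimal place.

With a, b = lb per hectare of product A and product B:
P₂O₅: 0.04·a + 0.25·b = 63.8
K₂O: 0.11·a + 0.34·b = 175.32
Eliminate b: (row1) − 0.25/0.34·(row2) → -0.0408824·a = -65.1118, so a = 1592.66.
Then b = (175.32 − 0.11·1592.66) / 0.34 = 0.374101.

1592.7 lb product A, 0.4 lb product B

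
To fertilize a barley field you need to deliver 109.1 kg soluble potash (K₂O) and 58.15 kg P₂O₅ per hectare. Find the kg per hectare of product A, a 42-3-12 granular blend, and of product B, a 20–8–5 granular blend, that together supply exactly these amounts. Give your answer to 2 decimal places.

718.58 kg product A, 457.41 kg product B

Per-hectare balance (a = product A, b = product B):
K₂O: 0.12·a + 0.05·b = 109.1
P₂O₅: 0.03·a + 0.08·b = 58.15
Solving simultaneously: a = 718.5802, b = 457.407.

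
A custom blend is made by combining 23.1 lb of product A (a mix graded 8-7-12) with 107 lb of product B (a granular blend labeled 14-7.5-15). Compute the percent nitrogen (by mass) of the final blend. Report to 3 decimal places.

12.935% N

Total mass = 23.1 + 107 = 130.1 lb.
N mass = 8%×23.1 + 14%×107 = 16.828 lb.
% N = 16.828 / 130.1 = 12.9347%.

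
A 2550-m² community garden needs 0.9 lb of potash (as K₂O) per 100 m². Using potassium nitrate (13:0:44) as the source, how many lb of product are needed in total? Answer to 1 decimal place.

52.2 lb

Product per 100 m² = 0.9 / 44% = 2.04545 lb.
Total product = 2.04545 × 2550 / 100 = 52.1591 lb.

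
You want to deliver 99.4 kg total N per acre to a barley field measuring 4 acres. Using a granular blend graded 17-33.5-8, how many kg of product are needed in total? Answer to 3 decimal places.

2338.824 kg

Product per acre = 99.4 / 17% = 584.706 kg.
Total product = 584.706 × 4 = 2338.8235 kg.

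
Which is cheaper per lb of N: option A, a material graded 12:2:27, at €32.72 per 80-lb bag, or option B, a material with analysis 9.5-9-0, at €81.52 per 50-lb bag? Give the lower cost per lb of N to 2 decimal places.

option A: N per bag = 80 × 12% = 9.6 lb; cost = 32.72 / 9.6 = €3.4083/lb N.
option B: N per bag = 50 × 9.5% = 4.75 lb; cost = 81.52 / 4.75 = €17.1621/lb N.
option A is cheaper.

€3.41 per lb N (option A)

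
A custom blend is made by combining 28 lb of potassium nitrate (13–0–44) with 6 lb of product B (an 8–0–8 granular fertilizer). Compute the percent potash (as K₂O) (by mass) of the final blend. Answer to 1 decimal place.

Total mass = 28 + 6 = 34 lb.
K₂O mass = 44%×28 + 8%×6 = 12.8 lb.
% K₂O = 12.8 / 34 = 37.6471%.

37.6% K₂O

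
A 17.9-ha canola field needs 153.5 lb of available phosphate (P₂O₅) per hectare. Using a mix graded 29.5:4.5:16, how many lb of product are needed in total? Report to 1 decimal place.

61058.9 lb

Product per hectare = 153.5 / 4.5% = 3411.11 lb.
Total product = 3411.11 × 17.9 = 61058.89 lb.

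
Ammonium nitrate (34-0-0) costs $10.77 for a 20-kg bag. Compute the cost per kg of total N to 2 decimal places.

$1.58 per kg N

N in bag = 20 × 34% = 6.8 kg.
Cost per kg N = $10.77 / 6.8 = $1.5838.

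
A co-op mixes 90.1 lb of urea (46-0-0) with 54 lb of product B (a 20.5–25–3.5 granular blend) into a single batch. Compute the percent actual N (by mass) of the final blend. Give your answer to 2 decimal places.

36.44% N

Total mass = 90.1 + 54 = 144.1 lb.
N mass = 46%×90.1 + 20.5%×54 = 52.516 lb.
% N = 52.516 / 144.1 = 36.4441%.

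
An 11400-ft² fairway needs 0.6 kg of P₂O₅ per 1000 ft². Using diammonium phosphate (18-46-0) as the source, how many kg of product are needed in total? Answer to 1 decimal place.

14.9 kg

Product per 1000 ft² = 0.6 / 46% = 1.30435 kg.
Total product = 1.30435 × 11400 / 1000 = 14.8696 kg.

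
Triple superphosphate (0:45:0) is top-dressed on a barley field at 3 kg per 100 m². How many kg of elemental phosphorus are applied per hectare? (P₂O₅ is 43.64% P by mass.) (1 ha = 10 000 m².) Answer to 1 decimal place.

58.9 kg P per hectare

P₂O₅ per 100 m² = 3 × 45% = 1.35 kg.
Elemental P = 1.35 × 0.4364 = 0.58914 kg per 100 m².
Convert to per hectare: 0.58914 × 100 = 58.914 kg.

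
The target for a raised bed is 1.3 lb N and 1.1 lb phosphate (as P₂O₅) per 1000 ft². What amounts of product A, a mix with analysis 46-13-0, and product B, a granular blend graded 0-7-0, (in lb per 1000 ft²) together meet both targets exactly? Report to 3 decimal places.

2.826 lb product A, 10.466 lb product B

Let a = lb of product A, b = lb of product B (per 1000 ft²).
N: 0.46·a + 0·b = 1.3
P₂O₅: 0.13·a + 0.07·b = 1.1
Eliminate a: (row1) − 0.46/0.13·(row2) → -0.247692·b = -2.59231, so b = 10.4658.
Back-substitute: a = (1.3 − 0·10.4658) / 0.46 = 2.82609.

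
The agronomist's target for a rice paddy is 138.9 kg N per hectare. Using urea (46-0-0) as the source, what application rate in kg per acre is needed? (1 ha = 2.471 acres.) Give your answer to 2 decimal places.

Product per hectare = 138.9 / 46% = 301.957 kg.
Convert to per acre: 301.957 × 0.404694 = 122.2001 kg.

122.20 kg of product per acre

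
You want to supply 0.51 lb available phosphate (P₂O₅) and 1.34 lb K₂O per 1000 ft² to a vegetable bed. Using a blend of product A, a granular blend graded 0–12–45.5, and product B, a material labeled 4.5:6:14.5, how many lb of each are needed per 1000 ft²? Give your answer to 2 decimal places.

With a, b = lb per 1000 ft² of product A and product B:
P₂O₅: 0.12·a + 0.06·b = 0.51
K₂O: 0.455·a + 0.145·b = 1.34
Eliminate b: (row1) − 0.06/0.145·(row2) → -0.0682759·a = -0.0444828, so a = 0.651515.
Then b = (1.34 − 0.455·0.651515) / 0.145 = 7.19697.

0.65 lb product A, 7.20 lb product B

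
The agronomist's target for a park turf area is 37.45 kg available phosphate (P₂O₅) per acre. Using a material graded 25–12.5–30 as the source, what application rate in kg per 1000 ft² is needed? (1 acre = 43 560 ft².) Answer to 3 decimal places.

Product per acre = 37.45 / 12.5% = 299.6 kg.
Convert to per 1000 ft²: 299.6 × 0.0229568 = 6.87787 kg.

6.878 kg of product per thousand sq ft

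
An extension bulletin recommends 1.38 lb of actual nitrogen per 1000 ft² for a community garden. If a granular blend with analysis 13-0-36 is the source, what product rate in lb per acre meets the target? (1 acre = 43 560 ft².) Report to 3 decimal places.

Product per 1000 ft² = 1.38 / 13% = 10.6154 lb.
Convert to per acre: 10.6154 × 43.56 = 462.4062 lb.

462.406 lb of product per acre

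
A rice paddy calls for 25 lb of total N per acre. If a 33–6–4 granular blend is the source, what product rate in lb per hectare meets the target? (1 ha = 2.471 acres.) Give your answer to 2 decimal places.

187.20 lb of product per hectare

Product per acre = 25 / 33% = 75.7576 lb.
Convert to per hectare: 75.7576 × 2.471 = 187.197 lb.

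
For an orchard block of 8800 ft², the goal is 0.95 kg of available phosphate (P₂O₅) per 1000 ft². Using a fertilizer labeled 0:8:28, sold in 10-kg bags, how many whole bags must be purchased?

11 bags

Product per 1000 ft² = 0.95 / 8% = 11.875 kg.
Total product = 11.875 × 8800 / 1000 = 104.5 kg.
Bags = ⌈104.5 / 10⌉ = 11.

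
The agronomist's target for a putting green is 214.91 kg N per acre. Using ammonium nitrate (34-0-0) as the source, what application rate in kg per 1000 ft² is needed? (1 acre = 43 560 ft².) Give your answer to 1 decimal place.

Product per acre = 214.91 / 34% = 632.088 kg.
Convert to per 1000 ft²: 632.088 × 0.0229568 = 14.5107 kg.

14.5 kg of product per thousand sq ft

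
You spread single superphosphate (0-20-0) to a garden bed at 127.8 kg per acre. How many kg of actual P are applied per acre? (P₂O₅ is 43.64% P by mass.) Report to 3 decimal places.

P₂O₅ per acre = 127.8 × 20% = 25.56 kg.
Elemental P = 25.56 × 0.4364 = 11.1544 kg per acre.

11.154 kg P per acre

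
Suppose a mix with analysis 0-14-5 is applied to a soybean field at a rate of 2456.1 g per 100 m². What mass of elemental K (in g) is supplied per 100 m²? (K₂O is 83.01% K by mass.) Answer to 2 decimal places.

K₂O per 100 m² = 2456.1 × 5% = 122.805 g.
Elemental K = 122.805 × 0.8301 = 101.9404 g per 100 m².

101.94 g K per hundred sq m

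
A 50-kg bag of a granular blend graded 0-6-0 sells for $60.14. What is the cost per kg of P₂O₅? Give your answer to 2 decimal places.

$20.05 per kg P₂O₅

P₂O₅ in bag = 50 × 6% = 3 kg.
Cost per kg P₂O₅ = $60.14 / 3 = $20.0467.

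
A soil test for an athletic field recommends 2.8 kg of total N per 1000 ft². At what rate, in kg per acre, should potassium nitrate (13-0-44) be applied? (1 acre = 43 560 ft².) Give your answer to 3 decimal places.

938.215 kg of product per acre

Product per 1000 ft² = 2.8 / 13% = 21.5385 kg.
Convert to per acre: 21.5385 × 43.56 = 938.2154 kg.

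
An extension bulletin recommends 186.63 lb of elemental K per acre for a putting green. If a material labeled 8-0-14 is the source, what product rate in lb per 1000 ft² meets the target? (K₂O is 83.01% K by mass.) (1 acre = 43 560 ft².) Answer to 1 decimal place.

36.9 lb of product per thousand sq ft

As K₂O: 186.63 / 0.8301 = 224.828 lb per acre.
Product per acre = 224.828 / 14% = 1605.92 lb.
Convert to per 1000 ft²: 1605.92 × 0.0229568 = 36.8668 lb.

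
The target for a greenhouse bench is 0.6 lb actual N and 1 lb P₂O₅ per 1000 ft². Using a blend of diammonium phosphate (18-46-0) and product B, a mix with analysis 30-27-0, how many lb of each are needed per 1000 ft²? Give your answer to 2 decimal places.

1.54 lb diammonium phosphate, 1.07 lb product B

Per-1000 ft² balance (a = diammonium phosphate, b = product B):
N: 0.18·a + 0.3·b = 0.6
P₂O₅: 0.46·a + 0.27·b = 1
Eliminate b: (row1) − 0.3/0.27·(row2) → -0.331111·a = -0.511111, so a = 1.54362.
Then b = (1 − 0.46·1.54362) / 0.27 = 1.07383.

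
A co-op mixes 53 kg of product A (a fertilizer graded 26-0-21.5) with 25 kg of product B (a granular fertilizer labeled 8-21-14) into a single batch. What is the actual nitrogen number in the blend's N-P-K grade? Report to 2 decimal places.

Total mass = 53 + 25 = 78 kg.
N mass = 26%×53 + 8%×25 = 15.78 kg.
% N = 15.78 / 78 = 20.2308%.

20.23% N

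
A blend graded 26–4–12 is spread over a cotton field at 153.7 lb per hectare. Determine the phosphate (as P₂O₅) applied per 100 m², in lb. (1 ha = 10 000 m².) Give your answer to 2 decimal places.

P₂O₅ per hectare = 153.7 × 4% = 6.148 lb.
Convert to per 100 m²: 6.148 × 0.01 = 0.06148 lb.

0.06 lb P₂O₅ per hundred sq m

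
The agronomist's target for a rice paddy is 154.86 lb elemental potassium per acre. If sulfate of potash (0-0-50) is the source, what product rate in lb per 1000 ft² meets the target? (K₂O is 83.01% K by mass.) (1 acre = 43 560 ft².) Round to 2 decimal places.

As K₂O: 154.86 / 0.8301 = 186.556 lb per acre.
Product per acre = 186.556 / 50% = 373.112 lb.
Convert to per 1000 ft²: 373.112 × 0.0229568 = 8.56547 lb.

8.57 lb of product per thousand sq ft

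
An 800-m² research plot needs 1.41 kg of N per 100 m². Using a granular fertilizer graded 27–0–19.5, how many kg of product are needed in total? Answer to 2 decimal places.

Product per 100 m² = 1.41 / 27% = 5.22222 kg.
Total product = 5.22222 × 800 / 100 = 41.7778 kg.

41.78 kg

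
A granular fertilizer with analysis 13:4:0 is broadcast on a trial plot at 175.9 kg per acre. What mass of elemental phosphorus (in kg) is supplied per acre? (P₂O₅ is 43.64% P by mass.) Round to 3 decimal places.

P₂O₅ per acre = 175.9 × 4% = 7.036 kg.
Elemental P = 7.036 × 0.4364 = 3.07051 kg per acre.

3.071 kg P per acre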